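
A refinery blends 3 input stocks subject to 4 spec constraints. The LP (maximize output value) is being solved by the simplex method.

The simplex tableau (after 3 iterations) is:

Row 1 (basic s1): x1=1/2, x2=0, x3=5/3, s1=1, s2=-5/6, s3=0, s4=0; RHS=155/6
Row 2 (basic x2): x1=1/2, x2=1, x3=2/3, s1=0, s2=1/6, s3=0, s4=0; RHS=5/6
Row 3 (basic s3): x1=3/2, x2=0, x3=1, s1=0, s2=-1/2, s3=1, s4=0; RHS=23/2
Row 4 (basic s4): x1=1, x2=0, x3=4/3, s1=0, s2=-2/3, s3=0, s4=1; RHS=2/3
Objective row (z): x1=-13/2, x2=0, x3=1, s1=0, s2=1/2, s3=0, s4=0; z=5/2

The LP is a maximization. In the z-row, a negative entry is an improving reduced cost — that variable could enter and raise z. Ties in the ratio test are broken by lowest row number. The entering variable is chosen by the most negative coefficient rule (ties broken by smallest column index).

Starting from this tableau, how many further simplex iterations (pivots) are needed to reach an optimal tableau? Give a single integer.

pivot: x1 in, s4 out → z = 41/6
pivot: s2 in, x2 out → z = 32/3
No improving column remains; optimal.

2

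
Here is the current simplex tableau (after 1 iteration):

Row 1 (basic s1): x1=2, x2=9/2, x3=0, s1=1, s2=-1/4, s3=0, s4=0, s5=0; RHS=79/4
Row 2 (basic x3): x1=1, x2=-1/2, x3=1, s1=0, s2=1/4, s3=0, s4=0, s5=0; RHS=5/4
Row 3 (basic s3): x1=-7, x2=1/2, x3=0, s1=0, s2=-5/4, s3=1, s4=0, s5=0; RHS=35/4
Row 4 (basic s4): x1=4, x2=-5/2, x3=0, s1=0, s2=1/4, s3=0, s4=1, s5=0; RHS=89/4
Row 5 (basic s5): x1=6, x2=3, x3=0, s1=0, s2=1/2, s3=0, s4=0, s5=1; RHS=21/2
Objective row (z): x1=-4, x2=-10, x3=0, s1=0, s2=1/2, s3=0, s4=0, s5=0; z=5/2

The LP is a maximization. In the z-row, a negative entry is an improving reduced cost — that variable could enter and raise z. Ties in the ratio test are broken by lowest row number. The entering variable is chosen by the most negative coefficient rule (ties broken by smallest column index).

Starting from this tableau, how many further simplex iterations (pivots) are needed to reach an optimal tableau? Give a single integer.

pivot: x2 in, s5 out → z = 75/2
No improving column remains; optimal.

1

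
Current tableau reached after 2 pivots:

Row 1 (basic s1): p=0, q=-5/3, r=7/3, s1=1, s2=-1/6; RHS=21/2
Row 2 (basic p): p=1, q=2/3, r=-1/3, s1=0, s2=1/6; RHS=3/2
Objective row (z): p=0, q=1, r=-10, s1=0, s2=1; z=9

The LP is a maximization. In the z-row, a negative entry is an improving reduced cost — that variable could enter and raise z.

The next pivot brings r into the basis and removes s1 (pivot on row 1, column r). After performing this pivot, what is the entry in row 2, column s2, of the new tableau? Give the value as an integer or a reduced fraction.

Pivot element is row 1, column r: 7/3.
Normalize row 1: new (row 1, s2) = (-1/6)/(7/3) = -1/14.
row 2 ← row 2 − (-1/3)·(new row 1): 1/6 − (-1/3)·(-1/14) = 1/7.

1/7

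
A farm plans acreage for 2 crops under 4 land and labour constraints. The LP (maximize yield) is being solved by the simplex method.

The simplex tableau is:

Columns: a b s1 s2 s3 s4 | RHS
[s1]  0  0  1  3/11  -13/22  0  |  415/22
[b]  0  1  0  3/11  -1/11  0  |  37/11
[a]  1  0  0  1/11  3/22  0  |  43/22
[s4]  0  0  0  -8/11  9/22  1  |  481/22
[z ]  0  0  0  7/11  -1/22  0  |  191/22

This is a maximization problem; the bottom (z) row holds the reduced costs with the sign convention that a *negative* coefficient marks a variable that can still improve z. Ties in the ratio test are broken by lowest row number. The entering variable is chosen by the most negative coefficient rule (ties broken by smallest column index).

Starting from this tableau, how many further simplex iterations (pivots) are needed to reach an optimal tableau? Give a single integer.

1

pivot: s3 in, a out → z = 28/3
No improving column remains; optimal.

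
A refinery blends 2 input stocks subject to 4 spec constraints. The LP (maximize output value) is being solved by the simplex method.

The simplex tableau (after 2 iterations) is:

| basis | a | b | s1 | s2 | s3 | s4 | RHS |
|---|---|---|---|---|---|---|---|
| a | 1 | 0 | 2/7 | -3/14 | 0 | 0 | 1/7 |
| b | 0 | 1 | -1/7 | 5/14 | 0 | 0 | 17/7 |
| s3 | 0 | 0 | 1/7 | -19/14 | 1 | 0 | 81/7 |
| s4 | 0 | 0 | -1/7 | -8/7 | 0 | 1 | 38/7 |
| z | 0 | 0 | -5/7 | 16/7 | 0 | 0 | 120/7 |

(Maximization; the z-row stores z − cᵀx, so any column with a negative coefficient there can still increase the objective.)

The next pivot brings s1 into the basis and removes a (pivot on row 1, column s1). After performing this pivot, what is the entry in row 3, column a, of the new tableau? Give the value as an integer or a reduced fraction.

Pivot element is row 1, column s1: 2/7.
Normalize row 1: new (row 1, a) = 1/(2/7) = 7/2.
row 3 ← row 3 − (1/7)·(new row 1): 0 − (1/7)·(7/2) = -1/2.

-1/2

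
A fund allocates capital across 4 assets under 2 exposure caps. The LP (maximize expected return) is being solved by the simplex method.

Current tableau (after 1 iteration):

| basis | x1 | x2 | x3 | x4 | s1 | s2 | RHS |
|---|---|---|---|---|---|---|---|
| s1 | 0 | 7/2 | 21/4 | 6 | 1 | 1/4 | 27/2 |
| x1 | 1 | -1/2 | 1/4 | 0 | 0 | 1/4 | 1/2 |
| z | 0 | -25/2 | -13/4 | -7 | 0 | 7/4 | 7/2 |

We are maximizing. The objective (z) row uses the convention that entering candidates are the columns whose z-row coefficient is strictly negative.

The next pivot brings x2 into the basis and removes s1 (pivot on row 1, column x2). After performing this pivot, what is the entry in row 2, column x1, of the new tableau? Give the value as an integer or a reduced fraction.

Pivot element is row 1, column x2: 7/2.
Normalize row 1: new (row 1, x1) = 0/(7/2) = 0.
row 2 ← row 2 − (-1/2)·(new row 1): 1 − (-1/2)·0 = 1.

1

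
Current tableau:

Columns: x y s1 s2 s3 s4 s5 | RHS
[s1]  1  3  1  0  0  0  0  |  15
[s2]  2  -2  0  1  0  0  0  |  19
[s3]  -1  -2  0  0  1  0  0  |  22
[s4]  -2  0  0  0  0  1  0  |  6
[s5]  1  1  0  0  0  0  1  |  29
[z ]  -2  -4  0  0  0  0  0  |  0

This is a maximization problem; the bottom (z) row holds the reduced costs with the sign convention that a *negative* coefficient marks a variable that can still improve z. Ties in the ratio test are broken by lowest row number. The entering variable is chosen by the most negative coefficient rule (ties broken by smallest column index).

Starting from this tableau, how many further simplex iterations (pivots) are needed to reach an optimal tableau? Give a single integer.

pivot: y in, s1 out → z = 20
pivot: x in, s2 out → z = 109/4
No improving column remains; optimal.

2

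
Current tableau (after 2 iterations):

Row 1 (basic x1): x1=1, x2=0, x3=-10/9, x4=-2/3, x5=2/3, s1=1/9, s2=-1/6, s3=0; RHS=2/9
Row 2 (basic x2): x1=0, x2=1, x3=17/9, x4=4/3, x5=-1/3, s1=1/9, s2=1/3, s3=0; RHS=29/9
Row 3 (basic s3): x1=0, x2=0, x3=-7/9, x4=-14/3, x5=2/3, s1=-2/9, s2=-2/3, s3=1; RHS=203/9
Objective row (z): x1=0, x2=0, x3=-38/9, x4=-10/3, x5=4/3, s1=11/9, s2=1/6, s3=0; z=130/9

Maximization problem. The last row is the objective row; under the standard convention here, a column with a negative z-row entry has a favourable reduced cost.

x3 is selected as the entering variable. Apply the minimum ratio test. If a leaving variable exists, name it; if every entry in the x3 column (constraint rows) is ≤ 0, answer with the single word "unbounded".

Ratios: row 1 (x1): entry -10/9 ≤ 0, skip; row 2 (x2): (29/9)/(17/9) = 29/17; row 3 (s3): entry -7/9 ≤ 0, skip.
Minimum ratio is in the x2 row, so x2 leaves.

x2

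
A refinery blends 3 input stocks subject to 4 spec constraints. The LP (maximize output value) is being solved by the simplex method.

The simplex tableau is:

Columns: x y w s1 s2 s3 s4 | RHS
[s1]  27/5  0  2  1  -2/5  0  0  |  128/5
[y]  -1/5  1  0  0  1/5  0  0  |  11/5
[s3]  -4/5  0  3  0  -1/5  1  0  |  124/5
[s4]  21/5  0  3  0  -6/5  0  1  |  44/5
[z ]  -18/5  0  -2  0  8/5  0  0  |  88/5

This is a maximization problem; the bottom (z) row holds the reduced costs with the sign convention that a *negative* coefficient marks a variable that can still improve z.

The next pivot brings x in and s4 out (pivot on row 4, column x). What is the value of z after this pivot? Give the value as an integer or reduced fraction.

176/7

Minimum ratio for x: (44/5)/(21/5) = 44/21.
z changes by −(z-row coeff of x)·ratio = −(-18/5)·(44/21) = 264/35.
New z = 88/5 + (264/35) = 176/7.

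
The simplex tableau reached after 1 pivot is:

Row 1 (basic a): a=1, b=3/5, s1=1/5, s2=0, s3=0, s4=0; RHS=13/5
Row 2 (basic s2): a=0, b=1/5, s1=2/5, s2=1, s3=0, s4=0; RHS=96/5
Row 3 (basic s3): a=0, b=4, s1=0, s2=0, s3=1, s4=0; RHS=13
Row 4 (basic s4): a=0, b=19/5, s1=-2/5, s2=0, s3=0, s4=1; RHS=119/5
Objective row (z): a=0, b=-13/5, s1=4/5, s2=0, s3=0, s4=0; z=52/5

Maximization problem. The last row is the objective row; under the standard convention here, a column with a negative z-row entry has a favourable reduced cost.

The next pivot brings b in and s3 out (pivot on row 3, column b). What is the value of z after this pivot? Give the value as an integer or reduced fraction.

Minimum ratio for b: 13/4 = 13/4.
z changes by −(z-row coeff of b)·ratio = −(-13/5)·(13/4) = 169/20.
New z = 52/5 + (169/20) = 377/20.

377/20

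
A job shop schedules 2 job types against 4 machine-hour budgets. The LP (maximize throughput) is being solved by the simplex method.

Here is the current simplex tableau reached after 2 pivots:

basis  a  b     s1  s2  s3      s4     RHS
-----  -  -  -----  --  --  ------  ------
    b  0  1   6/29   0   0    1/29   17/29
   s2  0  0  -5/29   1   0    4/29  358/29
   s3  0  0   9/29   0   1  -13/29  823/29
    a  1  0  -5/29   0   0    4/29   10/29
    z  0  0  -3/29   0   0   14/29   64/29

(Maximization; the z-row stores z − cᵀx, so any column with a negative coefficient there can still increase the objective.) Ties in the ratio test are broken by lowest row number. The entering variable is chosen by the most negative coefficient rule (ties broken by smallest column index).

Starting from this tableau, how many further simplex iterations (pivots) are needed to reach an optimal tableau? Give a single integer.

1

pivot: s1 in, b out → z = 5/2
No improving column remains; optimal.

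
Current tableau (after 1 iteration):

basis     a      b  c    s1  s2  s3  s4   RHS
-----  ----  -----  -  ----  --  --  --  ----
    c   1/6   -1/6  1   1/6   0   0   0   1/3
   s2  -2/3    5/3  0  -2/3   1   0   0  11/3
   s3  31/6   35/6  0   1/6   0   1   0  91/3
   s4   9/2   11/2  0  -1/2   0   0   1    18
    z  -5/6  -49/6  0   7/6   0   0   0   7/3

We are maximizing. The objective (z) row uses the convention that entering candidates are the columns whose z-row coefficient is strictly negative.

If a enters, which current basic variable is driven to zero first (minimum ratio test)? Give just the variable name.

Ratios: row 1 (c): (1/3)/(1/6) = 2; row 2 (s2): entry -2/3 ≤ 0, skip; row 3 (s3): (91/3)/(31/6) = 182/31; row 4 (s4): 18/(9/2) = 4.
Minimum ratio 2 is in the c row, so c leaves.

c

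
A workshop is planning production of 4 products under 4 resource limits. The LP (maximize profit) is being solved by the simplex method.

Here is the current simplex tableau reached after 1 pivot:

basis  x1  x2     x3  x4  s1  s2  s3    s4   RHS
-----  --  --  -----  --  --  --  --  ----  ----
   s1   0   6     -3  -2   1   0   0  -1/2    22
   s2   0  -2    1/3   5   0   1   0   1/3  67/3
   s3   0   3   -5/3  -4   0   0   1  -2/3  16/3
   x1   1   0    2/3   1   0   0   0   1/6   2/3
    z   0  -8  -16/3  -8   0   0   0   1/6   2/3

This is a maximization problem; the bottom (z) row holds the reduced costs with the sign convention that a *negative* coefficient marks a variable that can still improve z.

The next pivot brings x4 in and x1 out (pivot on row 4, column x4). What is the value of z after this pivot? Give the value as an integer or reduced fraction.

Minimum ratio for x4: (2/3)/1 = 2/3.
z changes by −(z-row coeff of x4)·ratio = −(-8)·(2/3) = 16/3.
New z = 2/3 + (16/3) = 6.

6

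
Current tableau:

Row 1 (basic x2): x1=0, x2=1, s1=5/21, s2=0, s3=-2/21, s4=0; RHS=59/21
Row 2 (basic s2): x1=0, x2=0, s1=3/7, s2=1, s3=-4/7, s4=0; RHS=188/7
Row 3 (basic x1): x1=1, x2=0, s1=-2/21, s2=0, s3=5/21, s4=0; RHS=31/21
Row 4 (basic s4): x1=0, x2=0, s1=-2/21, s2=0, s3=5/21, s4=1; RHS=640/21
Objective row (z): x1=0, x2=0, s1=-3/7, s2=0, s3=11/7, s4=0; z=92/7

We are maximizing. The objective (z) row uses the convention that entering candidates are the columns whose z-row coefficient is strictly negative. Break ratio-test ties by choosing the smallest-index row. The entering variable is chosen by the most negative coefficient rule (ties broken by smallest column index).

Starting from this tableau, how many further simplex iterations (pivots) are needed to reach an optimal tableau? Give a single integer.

1

pivot: s1 in, x2 out → z = 91/5
No improving column remains; optimal.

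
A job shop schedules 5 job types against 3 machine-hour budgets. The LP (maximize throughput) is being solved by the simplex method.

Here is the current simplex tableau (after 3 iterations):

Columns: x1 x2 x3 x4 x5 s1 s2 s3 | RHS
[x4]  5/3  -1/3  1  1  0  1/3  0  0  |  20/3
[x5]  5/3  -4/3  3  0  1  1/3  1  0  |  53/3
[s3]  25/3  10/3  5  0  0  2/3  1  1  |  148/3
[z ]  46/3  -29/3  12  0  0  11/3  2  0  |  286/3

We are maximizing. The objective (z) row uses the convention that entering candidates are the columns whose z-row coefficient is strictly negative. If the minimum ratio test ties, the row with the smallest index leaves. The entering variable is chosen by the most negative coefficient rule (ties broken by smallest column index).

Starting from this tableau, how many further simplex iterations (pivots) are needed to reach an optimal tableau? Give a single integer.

pivot: x2 in, s3 out → z = 1192/5
No improving column remains; optimal.

1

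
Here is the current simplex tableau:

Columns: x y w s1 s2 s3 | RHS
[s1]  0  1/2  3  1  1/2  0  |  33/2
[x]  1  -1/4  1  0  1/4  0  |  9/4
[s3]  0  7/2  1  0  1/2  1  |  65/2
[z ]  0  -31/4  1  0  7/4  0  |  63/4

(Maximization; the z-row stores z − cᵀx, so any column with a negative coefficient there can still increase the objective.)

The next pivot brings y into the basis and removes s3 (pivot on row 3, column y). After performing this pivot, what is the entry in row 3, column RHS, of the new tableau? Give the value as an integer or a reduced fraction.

65/7

Pivot element is row 3, column y: 7/2.
Normalize row 3: new (row 3, RHS) = (65/2)/(7/2) = 65/7.
Row 3 is the pivot row, so the entry is 65/7.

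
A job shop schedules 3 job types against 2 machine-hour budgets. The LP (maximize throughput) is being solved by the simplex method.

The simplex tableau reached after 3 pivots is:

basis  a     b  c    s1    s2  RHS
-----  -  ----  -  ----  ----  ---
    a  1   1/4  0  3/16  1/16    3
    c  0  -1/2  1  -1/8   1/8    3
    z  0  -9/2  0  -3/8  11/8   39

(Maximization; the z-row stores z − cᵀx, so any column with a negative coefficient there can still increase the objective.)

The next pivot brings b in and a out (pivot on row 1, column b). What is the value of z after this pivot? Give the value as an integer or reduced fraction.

93

Minimum ratio for b: 3/(1/4) = 12.
z changes by −(z-row coeff of b)·ratio = −(-9/2)·12 = 54.
New z = 39 + 54 = 93.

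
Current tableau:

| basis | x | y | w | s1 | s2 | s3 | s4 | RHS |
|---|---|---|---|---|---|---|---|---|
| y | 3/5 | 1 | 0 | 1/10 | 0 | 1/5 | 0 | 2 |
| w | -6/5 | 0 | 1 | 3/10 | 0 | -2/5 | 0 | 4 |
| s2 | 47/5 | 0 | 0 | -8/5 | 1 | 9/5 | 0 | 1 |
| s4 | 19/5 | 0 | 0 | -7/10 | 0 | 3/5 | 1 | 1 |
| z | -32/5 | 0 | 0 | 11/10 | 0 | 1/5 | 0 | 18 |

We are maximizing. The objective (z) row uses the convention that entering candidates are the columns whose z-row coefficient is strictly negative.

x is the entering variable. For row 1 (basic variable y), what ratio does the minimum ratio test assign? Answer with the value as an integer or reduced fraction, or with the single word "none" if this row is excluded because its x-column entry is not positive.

Ratio = RHS / (x entry) = 2 / (3/5) = 10/3.

10/3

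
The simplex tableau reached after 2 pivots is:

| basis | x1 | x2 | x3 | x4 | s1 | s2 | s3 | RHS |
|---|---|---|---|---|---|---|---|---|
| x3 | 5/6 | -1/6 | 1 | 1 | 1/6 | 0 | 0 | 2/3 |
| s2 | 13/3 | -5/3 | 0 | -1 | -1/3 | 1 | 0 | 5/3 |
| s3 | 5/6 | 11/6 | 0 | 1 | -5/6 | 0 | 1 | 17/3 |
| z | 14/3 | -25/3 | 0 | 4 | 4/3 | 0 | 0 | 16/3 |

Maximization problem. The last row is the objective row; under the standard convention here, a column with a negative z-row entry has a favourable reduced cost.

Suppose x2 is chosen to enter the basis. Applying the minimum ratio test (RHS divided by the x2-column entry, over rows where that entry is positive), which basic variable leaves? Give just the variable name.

Ratios: row 1 (x3): entry -1/6 ≤ 0, skip; row 2 (s2): entry -5/3 ≤ 0, skip; row 3 (s3): (17/3)/(11/6) = 34/11.
Minimum ratio 34/11 is in the s3 row, so s3 leaves.

s3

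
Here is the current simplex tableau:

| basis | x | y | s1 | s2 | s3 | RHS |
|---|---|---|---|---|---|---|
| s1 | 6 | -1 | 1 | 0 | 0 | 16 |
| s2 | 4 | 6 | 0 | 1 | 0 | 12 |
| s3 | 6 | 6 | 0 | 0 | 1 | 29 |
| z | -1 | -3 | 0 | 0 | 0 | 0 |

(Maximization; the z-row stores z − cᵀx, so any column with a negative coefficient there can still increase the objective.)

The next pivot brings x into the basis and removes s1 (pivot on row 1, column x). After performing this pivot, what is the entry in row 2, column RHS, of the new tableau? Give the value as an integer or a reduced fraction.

Pivot element is row 1, column x: 6.
Normalize row 1: new (row 1, RHS) = 16/6 = 8/3.
row 2 ← row 2 − 4·(new row 1): 12 − 4·(8/3) = 4/3.

4/3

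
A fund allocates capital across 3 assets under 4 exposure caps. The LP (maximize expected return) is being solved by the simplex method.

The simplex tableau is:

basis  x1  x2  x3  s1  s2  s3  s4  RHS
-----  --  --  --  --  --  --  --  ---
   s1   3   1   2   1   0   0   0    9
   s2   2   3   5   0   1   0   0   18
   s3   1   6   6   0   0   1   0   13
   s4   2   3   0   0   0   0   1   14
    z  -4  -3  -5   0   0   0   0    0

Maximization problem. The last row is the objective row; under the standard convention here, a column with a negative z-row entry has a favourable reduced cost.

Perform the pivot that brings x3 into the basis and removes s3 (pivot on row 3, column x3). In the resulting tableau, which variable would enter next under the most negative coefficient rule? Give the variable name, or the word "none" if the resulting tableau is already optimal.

Pivot element 6. New z-row = old z-row − (-5)·(row 3/6).
Updated z-row coefficients: x1: -19/6, x2: 2, x3: 0, s1: 0, s2: 0, s3: 5/6, s4: 0.
The most negative is -19/6 in column x1, so x1 would enter next.

x1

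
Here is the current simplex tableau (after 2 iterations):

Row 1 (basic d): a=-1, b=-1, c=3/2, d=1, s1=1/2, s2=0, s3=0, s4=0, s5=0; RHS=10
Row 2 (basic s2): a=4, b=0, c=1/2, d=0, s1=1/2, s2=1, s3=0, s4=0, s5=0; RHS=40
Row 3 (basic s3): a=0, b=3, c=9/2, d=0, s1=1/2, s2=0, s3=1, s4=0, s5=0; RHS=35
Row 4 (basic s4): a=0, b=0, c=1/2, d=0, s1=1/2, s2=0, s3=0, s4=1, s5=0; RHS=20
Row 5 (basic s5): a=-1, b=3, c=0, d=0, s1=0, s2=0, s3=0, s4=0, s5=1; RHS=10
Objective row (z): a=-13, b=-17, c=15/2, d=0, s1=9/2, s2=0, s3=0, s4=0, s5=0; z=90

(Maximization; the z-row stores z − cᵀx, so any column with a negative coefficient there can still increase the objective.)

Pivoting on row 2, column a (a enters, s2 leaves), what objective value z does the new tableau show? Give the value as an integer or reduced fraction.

Minimum ratio for a: 40/4 = 10.
z changes by −(z-row coeff of a)·ratio = −(-13)·10 = 130.
New z = 90 + 130 = 220.

220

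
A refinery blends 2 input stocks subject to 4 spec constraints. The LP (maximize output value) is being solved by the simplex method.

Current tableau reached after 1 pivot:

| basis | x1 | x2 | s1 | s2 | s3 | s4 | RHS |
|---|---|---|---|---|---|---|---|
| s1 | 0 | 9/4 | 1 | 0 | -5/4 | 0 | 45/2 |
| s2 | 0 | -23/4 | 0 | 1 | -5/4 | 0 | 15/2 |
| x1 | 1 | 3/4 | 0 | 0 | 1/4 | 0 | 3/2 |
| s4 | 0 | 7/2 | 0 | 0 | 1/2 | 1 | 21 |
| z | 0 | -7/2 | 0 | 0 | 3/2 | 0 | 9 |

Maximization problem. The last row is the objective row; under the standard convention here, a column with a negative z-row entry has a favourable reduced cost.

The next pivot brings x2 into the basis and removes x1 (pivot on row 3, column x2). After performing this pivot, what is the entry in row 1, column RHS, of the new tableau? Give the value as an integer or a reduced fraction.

18

Pivot element is row 3, column x2: 3/4.
Normalize row 3: new (row 3, RHS) = (3/2)/(3/4) = 2.
row 1 ← row 1 − (9/4)·(new row 3): 45/2 − (9/4)·2 = 18.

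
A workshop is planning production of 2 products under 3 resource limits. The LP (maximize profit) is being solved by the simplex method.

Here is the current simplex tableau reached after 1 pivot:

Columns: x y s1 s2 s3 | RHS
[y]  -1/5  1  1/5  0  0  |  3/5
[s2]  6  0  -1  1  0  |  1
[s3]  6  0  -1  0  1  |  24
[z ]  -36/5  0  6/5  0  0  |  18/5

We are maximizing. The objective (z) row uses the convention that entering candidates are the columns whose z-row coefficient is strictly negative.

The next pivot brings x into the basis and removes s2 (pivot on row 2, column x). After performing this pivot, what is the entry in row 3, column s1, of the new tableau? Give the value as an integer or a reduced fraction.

Pivot element is row 2, column x: 6.
Normalize row 2: new (row 2, s1) = (-1)/6 = -1/6.
row 3 ← row 3 − 6·(new row 2): -1 − 6·(-1/6) = 0.

0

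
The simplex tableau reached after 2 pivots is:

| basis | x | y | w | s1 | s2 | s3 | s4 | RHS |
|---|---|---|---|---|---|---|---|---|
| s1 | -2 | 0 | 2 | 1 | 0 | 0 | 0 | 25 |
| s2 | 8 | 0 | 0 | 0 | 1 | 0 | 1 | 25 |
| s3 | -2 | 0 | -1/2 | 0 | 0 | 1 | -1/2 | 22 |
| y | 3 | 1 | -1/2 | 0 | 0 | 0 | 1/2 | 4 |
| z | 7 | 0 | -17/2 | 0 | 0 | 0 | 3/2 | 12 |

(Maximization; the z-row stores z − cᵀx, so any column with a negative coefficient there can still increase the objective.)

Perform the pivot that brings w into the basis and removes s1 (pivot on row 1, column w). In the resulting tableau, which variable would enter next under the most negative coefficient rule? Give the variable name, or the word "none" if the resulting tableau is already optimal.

x

Pivot element 2. New z-row = old z-row − (-17/2)·(row 1/2).
Updated z-row coefficients: x: -3/2, y: 0, w: 0, s1: 17/4, s2: 0, s3: 0, s4: 3/2.
The most negative is -3/2 in column x, so x would enter next.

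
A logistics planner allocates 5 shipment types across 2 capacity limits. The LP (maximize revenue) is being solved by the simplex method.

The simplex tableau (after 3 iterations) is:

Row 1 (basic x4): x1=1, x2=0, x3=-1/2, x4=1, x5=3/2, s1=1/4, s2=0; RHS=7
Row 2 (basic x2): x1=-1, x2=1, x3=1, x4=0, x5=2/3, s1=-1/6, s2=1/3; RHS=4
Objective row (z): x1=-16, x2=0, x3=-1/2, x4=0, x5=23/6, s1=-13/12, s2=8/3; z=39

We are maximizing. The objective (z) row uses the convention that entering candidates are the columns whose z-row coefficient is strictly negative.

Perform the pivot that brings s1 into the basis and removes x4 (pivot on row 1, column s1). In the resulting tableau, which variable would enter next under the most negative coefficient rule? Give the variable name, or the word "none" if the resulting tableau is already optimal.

x1

Pivot element 1/4. New z-row = old z-row − (-13/12)·(row 1/(1/4)).
Updated z-row coefficients: x1: -35/3, x2: 0, x3: -8/3, x4: 13/3, x5: 31/3, s1: 0, s2: 8/3.
The most negative is -35/3 in column x1, so x1 would enter next.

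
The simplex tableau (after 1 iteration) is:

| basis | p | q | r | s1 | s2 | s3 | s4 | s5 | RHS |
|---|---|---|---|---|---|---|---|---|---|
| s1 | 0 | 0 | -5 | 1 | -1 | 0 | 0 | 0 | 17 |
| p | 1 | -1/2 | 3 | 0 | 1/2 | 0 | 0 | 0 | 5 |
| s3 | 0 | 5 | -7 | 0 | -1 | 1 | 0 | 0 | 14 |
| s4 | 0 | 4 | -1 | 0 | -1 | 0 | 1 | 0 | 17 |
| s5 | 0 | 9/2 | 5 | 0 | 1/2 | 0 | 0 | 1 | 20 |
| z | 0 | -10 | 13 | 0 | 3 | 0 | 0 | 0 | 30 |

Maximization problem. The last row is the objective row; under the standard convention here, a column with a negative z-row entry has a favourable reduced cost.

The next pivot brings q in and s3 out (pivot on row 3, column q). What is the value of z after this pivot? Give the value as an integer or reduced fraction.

Minimum ratio for q: 14/5 = 14/5.
z changes by −(z-row coeff of q)·ratio = −(-10)·(14/5) = 28.
New z = 30 + 28 = 58.

58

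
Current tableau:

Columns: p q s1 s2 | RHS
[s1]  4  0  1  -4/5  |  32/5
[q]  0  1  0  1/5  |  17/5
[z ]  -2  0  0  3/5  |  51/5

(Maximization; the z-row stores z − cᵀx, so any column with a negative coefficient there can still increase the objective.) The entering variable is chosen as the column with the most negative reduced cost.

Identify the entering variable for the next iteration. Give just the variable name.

Objective-row coefficients: p: -2, q: 0, s1: 0, s2: 3/5.
The most negative is -2 in column p, so p enters.

p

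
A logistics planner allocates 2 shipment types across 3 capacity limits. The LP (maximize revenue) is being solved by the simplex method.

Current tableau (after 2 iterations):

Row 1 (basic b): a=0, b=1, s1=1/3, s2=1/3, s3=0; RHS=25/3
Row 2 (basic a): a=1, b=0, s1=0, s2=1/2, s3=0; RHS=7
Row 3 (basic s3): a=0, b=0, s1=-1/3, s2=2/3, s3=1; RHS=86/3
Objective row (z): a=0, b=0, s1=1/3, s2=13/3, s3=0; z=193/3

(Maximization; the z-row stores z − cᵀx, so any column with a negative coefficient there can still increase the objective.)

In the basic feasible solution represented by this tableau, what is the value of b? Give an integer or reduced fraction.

25/3

b is basic (row 1); its value is the RHS of that row: 25/3.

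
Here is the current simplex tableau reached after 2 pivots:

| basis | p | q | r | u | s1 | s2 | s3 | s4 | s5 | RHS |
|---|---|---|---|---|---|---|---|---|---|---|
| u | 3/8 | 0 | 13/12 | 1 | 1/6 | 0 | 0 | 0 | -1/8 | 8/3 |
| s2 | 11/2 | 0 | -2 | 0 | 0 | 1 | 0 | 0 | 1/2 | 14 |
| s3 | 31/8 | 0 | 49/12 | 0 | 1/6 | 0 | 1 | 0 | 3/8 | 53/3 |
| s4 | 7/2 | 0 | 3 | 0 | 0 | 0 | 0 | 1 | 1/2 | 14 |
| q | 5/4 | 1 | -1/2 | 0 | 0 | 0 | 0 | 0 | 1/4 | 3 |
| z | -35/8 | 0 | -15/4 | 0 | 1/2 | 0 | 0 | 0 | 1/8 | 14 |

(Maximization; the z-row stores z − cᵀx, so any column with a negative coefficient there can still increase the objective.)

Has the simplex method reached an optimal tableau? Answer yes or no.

Column p has objective-row coefficient -35/8, which is negative; an improving pivot exists, so not yet optimal.

no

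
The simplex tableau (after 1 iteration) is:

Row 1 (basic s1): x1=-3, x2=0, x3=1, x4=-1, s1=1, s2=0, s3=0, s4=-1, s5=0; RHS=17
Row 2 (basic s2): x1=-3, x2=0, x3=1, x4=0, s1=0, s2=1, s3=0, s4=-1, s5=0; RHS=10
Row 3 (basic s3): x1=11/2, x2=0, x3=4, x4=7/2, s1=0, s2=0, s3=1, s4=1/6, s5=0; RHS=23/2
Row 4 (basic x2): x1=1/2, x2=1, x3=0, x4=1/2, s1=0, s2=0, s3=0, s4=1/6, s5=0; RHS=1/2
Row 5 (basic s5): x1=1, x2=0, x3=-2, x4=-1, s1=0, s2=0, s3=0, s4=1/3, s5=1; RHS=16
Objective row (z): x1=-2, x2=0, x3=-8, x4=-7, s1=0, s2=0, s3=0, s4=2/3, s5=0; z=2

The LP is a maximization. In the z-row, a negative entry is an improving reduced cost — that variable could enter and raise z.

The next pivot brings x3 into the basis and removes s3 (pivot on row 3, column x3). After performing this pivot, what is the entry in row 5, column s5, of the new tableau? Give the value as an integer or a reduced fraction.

1

Pivot element is row 3, column x3: 4.
Normalize row 3: new (row 3, s5) = 0/4 = 0.
row 5 ← row 5 − (-2)·(new row 3): 1 − (-2)·0 = 1.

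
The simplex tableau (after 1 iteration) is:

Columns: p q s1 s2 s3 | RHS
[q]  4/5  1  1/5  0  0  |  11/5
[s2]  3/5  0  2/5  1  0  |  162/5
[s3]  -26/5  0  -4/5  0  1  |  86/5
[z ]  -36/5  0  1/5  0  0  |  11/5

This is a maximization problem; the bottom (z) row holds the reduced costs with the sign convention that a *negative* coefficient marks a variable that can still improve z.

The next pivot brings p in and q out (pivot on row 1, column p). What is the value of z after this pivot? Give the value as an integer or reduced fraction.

22

Minimum ratio for p: (11/5)/(4/5) = 11/4.
z changes by −(z-row coeff of p)·ratio = −(-36/5)·(11/4) = 99/5.
New z = 11/5 + (99/5) = 22.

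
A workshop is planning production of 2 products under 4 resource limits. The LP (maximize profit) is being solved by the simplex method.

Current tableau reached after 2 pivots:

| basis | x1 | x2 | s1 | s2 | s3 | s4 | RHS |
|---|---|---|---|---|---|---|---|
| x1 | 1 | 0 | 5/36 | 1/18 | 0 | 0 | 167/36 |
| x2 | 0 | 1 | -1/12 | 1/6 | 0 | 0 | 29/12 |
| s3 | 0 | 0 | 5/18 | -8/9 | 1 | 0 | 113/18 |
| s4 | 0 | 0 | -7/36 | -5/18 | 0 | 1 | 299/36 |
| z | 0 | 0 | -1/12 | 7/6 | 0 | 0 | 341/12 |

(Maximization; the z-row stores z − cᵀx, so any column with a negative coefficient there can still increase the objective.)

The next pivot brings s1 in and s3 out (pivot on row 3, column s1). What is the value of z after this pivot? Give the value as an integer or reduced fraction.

303/10

Minimum ratio for s1: (113/18)/(5/18) = 113/5.
z changes by −(z-row coeff of s1)·ratio = −(-1/12)·(113/5) = 113/60.
New z = 341/12 + (113/60) = 303/10.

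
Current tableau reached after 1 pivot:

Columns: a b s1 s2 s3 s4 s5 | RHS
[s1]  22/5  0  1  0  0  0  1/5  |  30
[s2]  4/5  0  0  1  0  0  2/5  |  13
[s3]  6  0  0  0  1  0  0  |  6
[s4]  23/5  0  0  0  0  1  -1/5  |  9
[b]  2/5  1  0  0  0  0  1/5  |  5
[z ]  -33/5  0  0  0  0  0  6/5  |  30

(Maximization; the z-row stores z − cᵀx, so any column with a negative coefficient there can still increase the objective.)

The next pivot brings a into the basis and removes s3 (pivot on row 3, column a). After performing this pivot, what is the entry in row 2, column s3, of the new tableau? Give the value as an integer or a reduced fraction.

Pivot element is row 3, column a: 6.
Normalize row 3: new (row 3, s3) = 1/6 = 1/6.
row 2 ← row 2 − (4/5)·(new row 3): 0 − (4/5)·(1/6) = -2/15.

-2/15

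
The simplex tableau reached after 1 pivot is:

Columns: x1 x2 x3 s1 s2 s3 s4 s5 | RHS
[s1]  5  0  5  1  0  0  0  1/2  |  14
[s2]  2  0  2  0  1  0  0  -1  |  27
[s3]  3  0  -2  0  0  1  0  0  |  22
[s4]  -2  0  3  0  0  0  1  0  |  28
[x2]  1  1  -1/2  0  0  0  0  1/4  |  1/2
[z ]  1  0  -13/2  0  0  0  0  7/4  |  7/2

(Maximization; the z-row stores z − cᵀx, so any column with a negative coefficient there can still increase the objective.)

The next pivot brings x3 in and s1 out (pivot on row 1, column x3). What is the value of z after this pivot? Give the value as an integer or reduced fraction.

Minimum ratio for x3: 14/5 = 14/5.
z changes by −(z-row coeff of x3)·ratio = −(-13/2)·(14/5) = 91/5.
New z = 7/2 + (91/5) = 217/10.

217/10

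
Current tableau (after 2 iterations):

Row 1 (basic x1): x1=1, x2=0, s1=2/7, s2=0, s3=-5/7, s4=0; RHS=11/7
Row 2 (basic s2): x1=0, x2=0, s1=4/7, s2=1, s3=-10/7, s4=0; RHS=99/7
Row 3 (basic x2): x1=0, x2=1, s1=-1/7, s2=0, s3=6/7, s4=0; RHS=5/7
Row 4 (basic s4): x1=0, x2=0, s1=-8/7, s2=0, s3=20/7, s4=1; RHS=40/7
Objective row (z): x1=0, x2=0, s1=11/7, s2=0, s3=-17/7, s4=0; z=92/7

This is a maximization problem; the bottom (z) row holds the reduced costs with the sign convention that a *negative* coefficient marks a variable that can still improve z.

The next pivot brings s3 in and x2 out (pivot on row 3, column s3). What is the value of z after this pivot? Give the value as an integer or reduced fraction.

Minimum ratio for s3: (5/7)/(6/7) = 5/6.
z changes by −(z-row coeff of s3)·ratio = −(-17/7)·(5/6) = 85/42.
New z = 92/7 + (85/42) = 91/6.

91/6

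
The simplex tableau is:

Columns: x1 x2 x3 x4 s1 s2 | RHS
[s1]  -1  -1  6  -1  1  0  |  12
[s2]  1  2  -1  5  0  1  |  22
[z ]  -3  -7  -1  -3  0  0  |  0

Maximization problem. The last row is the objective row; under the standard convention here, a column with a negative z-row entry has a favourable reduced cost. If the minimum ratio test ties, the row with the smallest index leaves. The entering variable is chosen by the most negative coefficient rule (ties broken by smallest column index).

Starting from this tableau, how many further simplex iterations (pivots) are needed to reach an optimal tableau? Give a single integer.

2

pivot: x2 in, s2 out → z = 77
pivot: x3 in, s1 out → z = 1054/11
No improving column remains; optimal.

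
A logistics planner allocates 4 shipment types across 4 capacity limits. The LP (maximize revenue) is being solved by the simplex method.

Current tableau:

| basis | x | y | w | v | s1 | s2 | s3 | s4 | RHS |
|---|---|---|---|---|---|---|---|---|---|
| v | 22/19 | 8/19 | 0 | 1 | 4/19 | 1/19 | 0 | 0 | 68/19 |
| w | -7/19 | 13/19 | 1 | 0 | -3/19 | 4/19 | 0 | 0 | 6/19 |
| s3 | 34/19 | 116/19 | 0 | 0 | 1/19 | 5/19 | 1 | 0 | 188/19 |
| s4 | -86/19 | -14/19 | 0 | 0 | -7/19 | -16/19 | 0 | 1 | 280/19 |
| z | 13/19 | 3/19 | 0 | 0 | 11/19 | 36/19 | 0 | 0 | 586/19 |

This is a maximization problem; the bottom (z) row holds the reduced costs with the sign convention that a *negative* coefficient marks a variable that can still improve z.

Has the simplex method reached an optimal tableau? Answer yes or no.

No objective-row coefficient is strictly negative, so no entering variable exists; the tableau is optimal.

yes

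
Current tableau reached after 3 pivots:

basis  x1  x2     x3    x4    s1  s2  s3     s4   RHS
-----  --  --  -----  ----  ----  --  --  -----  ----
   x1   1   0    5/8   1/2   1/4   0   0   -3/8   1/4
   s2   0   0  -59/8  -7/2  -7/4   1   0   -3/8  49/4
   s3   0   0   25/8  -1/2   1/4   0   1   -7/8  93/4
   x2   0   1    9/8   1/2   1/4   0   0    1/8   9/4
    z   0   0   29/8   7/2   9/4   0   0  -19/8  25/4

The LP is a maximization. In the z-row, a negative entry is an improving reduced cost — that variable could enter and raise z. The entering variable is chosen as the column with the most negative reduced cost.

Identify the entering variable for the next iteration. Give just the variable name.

Objective-row coefficients: x1: 0, x2: 0, x3: 29/8, x4: 7/2, s1: 9/4, s2: 0, s3: 0, s4: -19/8.
The most negative is -19/8 in column s4, so s4 enters.

s4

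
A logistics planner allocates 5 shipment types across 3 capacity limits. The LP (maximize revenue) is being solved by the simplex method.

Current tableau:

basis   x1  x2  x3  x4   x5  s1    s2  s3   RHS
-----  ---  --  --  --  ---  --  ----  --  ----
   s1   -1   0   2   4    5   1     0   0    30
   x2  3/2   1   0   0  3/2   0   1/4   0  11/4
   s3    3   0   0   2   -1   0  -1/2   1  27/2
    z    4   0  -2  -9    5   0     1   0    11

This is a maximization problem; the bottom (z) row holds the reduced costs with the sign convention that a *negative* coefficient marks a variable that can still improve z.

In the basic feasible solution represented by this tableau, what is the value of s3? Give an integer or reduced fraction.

s3 is basic (row 3); its value is the RHS of that row: 27/2.

27/2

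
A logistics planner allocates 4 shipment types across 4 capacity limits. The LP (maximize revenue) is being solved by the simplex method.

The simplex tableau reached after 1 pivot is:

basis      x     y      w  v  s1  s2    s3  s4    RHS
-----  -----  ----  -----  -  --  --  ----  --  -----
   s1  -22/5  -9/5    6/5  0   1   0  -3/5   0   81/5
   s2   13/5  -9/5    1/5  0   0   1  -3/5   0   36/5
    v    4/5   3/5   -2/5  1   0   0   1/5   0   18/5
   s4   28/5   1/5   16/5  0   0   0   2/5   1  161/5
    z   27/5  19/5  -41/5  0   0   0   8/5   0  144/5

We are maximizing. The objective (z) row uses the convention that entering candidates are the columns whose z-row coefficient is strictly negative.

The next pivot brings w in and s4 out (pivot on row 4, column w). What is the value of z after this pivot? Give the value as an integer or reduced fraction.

Minimum ratio for w: (161/5)/(16/5) = 161/16.
z changes by −(z-row coeff of w)·ratio = −(-41/5)·(161/16) = 6601/80.
New z = 144/5 + (6601/80) = 1781/16.

1781/16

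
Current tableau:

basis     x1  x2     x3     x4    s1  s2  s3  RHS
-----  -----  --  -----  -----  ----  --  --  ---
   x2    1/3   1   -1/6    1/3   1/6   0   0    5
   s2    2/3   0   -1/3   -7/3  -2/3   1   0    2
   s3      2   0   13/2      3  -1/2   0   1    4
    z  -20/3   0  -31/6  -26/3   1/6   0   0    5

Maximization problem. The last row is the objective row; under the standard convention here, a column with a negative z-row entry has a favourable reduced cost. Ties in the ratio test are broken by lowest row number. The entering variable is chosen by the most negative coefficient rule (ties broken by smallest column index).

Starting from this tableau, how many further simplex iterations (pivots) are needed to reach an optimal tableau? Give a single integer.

3

pivot: x4 in, s3 out → z = 149/9
pivot: s1 in, x2 out → z = 171/4
pivot: x1 in, x4 out → z = 133/3
No improving column remains; optimal.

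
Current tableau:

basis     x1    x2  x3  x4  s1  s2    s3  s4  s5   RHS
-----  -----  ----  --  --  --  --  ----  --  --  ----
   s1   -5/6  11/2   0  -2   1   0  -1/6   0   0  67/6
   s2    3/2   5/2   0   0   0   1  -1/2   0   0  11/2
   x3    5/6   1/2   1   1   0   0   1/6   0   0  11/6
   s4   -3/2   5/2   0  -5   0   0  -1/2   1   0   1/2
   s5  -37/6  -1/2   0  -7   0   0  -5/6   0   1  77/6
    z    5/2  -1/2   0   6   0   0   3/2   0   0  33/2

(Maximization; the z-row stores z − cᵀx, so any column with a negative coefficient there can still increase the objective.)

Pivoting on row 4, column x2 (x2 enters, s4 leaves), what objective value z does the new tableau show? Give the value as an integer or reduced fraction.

83/5

Minimum ratio for x2: (1/2)/(5/2) = 1/5.
z changes by −(z-row coeff of x2)·ratio = −(-1/2)·(1/5) = 1/10.
New z = 33/2 + (1/10) = 83/5.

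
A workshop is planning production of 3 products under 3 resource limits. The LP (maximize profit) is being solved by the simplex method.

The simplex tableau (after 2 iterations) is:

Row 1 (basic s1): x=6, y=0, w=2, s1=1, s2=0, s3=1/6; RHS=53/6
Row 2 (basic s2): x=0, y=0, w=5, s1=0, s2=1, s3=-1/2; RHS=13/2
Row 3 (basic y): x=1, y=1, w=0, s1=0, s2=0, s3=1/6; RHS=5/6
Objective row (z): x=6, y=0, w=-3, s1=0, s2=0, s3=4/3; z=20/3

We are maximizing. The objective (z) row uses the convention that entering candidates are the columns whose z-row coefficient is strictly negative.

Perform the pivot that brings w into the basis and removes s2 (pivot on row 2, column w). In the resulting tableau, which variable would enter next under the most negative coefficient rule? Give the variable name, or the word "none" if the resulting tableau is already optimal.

none

Pivot element 5. New z-row = old z-row − (-3)·(row 2/5).
Updated z-row coefficients: x: 6, y: 0, w: 0, s1: 0, s2: 3/5, s3: 31/30.
No coefficient is strictly negative; the tableau after this pivot is optimal.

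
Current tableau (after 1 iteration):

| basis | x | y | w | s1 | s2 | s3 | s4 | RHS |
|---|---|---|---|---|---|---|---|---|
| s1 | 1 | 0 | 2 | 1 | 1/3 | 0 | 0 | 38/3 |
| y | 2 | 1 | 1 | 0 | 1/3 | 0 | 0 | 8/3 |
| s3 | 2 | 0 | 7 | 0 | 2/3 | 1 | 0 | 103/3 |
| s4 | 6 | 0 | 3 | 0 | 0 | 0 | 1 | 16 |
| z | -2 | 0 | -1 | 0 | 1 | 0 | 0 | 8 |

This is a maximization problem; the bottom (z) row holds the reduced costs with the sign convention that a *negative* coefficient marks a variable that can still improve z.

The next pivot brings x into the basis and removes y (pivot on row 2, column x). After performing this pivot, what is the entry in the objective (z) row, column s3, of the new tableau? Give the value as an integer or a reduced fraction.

0

Pivot element is row 2, column x: 2.
Normalize row 2: new (row 2, s3) = 0/2 = 0.
z-row ← z-row − (-2)·(new row 2): 0 − (-2)·0 = 0.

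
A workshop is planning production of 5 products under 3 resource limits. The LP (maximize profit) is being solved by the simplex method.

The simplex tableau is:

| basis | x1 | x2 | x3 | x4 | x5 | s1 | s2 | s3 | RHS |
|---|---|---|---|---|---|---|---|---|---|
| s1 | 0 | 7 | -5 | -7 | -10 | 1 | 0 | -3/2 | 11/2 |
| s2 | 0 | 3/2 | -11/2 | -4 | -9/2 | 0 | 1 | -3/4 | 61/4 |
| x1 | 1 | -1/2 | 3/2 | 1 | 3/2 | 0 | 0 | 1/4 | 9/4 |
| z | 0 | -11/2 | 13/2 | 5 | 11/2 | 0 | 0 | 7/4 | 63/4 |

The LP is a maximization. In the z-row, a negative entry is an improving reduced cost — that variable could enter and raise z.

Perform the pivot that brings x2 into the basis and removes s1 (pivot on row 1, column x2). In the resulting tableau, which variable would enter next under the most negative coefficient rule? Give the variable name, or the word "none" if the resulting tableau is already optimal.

x5

Pivot element 7. New z-row = old z-row − (-11/2)·(row 1/7).
Updated z-row coefficients: x1: 0, x2: 0, x3: 18/7, x4: -1/2, x5: -33/14, s1: 11/14, s2: 0, s3: 4/7.
The most negative is -33/14 in column x5, so x5 would enter next.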